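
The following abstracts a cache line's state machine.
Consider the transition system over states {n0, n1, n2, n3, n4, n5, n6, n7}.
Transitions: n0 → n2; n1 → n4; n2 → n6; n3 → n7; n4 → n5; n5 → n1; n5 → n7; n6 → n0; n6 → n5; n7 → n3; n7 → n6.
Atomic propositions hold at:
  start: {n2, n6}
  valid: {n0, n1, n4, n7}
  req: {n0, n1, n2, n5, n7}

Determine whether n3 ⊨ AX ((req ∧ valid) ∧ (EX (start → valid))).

Sat(req ∧ valid) = {n0, n1, n7}
Sat(start → valid) = {n0, n1, n3, n4, n5, n7}
Sat(EX (start → valid)) = {s : some successor in {n0, n1, n3, n4, n5, n7}} = {n1, n3, n4, n5, n6, n7}
Sat((req ∧ valid) ∧ (EX (start → valid))) = {n1, n7}
Sat(AX ((req ∧ valid) ∧ (EX (start → valid)))) = {s : every successor in {n1, n7}} = {n3, n5}
n3 ∈ Sat(AX ((req ∧ valid) ∧ (EX (start → valid)))) = {n3, n5}, so the formula holds at n3.

Yes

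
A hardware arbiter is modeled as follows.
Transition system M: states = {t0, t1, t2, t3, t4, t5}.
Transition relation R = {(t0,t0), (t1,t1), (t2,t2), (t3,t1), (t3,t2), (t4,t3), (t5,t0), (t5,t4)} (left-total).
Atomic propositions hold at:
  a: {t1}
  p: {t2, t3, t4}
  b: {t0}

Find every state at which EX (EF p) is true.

EF p: least fixpoint, start Z0 = {t2, t3, t4}, add states with some successor in Z. Z1 = {t2, t3, t4, t5}; fixed.
Sat(EF p) = {t2, t3, t4, t5}
Sat(EX (EF p)) = {s : some successor in {t2, t3, t4, t5}} = {t2, t3, t4, t5}

{t2, t3, t4, t5}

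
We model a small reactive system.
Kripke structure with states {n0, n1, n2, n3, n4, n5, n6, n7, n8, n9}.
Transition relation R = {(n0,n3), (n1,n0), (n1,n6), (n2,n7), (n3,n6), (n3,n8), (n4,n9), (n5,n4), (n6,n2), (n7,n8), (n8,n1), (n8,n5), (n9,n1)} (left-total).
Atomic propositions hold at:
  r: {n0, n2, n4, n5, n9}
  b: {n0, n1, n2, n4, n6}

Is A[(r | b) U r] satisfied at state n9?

Sat(r | b) = {n0, n1, n2, n4, n5, n6, n9}
A[(r | b) U r]: least fixpoint, start Z0 = Sat(r) = {n0, n2, n4, n5, n9}, add states in Sat(r | b) with every successor in Z. Z1 = {n0, n2, n4, n5, n6, n9}; Z2 = {n0, n1, n2, n4, n5, n6, n9}; fixed.
Sat(A[(r | b) U r]) = {n0, n1, n2, n4, n5, n6, n9}
n9 ∈ Sat(A[(r | b) U r]) = {n0, n1, n2, n4, n5, n6, n9}, so the formula holds at n9.

Yes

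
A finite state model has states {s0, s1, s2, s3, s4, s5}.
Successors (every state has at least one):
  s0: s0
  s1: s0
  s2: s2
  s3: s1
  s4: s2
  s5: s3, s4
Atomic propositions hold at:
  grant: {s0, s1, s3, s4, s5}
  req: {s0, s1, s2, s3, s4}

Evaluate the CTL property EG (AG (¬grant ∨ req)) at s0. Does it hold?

Sat(¬grant) = {s2}
Sat(¬grant ∨ req) = {s0, s1, s2, s3, s4}
AG (¬grant ∨ req): greatest fixpoint, start Z0 = {s0, s1, s2, s3, s4}, keep only states in Sat with every successor in Z. Already a fixed point.
Sat(AG (¬grant ∨ req)) = {s0, s1, s2, s3, s4}
EG (AG (¬grant ∨ req)): greatest fixpoint, start Z0 = {s0, s1, s2, s3, s4}, keep only states in Sat with some successor in Z. Already a fixed point.
Sat(EG (AG (¬grant ∨ req))) = {s0, s1, s2, s3, s4}
s0 ∈ Sat(EG (AG (¬grant ∨ req))) = {s0, s1, s2, s3, s4}, so the formula holds at s0.

Yes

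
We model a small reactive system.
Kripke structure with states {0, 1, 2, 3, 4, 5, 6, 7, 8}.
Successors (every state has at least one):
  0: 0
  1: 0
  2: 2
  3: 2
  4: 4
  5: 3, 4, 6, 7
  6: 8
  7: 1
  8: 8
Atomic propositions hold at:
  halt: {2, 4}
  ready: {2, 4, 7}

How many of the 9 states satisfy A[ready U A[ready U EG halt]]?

EG halt: greatest fixpoint, start Z0 = {2, 4}, keep only states in Sat with some successor in Z. Already a fixed point.
Sat(EG halt) = {2, 4}
A[ready U EG halt]: least fixpoint, start Z0 = Sat(EG halt) = {2, 4}, add states in Sat(ready) with every successor in Z. Already a fixed point.
Sat(A[ready U EG halt]) = {2, 4}
A[ready U A[ready U EG halt]]: least fixpoint, start Z0 = Sat(A[ready U EG halt]) = {2, 4}, add states in Sat(ready) with every successor in Z. Already a fixed point.
Sat(A[ready U A[ready U EG halt]]) = {2, 4}
|Sat(A[ready U A[ready U EG halt]])| = |{2, 4}| = 2.

2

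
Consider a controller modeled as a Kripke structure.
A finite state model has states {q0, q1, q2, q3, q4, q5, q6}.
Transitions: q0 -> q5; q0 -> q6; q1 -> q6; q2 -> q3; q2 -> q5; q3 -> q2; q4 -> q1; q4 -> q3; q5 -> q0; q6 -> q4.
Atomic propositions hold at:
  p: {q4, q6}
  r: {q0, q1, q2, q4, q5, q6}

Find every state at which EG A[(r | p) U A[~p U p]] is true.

Sat(r | p) = {q0, q1, q2, q4, q5, q6}
Sat(~p) = {q0, q1, q2, q3, q5}
A[~p U p]: least fixpoint, start Z0 = Sat(p) = {q4, q6}, add states in Sat(~p) with every successor in Z. Z1 = {q1, q4, q6}; fixed.
Sat(A[~p U p]) = {q1, q4, q6}
A[(r | p) U A[~p U p]]: least fixpoint, start Z0 = Sat(A[~p U p]) = {q1, q4, q6}, add states in Sat(r | p) with every successor in Z. Already a fixed point.
Sat(A[(r | p) U A[~p U p]]) = {q1, q4, q6}
EG A[(r | p) U A[~p U p]]: greatest fixpoint, start Z0 = {q1, q4, q6}, keep only states in Sat with some successor in Z. Already a fixed point.
Sat(EG A[(r | p) U A[~p U p]]) = {q1, q4, q6}

{q1, q4, q6}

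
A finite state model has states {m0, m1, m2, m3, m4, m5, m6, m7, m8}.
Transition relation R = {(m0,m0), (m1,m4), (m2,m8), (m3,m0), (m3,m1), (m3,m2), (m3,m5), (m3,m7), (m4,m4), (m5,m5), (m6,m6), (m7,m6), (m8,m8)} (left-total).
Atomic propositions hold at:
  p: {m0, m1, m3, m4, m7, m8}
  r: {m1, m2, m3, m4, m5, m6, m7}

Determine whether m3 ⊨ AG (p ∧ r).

No

Sat(p ∧ r) = {m1, m3, m4, m7}
AG (p ∧ r): greatest fixpoint, start Z0 = {m1, m3, m4, m7}, keep only states in Sat with every successor in Z. Z1 = {m1, m4}; fixed.
Sat(AG (p ∧ r)) = {m1, m4}
m3 ∉ Sat(AG (p ∧ r)) = {m1, m4}, so the formula does not hold at m3.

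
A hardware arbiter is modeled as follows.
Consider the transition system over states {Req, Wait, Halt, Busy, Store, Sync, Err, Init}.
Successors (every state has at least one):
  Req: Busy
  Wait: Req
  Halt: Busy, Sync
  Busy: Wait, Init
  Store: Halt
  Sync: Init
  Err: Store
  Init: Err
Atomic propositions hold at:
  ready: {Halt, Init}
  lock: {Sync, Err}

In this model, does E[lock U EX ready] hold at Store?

Sat(EX ready) = {s : some successor in {Halt, Init}} = {Busy, Store, Sync}
E[lock U EX ready]: least fixpoint, start Z0 = Sat(EX ready) = {Busy, Store, Sync}, add states in Sat(lock) with some successor in Z. Z1 = {Busy, Store, Sync, Err}; fixed.
Sat(E[lock U EX ready]) = {Busy, Store, Sync, Err}
Store ∈ Sat(E[lock U EX ready]) = {Busy, Store, Sync, Err}, so the formula holds at Store.

Yes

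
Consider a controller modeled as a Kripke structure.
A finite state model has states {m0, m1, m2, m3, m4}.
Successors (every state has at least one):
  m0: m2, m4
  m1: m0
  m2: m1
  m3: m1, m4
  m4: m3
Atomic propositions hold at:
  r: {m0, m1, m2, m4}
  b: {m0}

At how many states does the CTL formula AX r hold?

4

Sat(AX r) = {s : every successor in {m0, m1, m2, m4}} = {m0, m1, m2, m3}
|Sat(AX r)| = |{m0, m1, m2, m3}| = 4.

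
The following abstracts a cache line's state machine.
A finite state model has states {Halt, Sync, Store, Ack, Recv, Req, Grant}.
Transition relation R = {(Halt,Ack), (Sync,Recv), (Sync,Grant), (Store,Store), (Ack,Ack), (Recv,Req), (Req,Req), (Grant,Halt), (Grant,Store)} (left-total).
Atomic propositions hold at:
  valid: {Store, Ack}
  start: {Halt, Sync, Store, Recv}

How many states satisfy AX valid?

Sat(AX valid) = {s : every successor in {Store, Ack}} = {Halt, Store, Ack}
|Sat(AX valid)| = |{Halt, Store, Ack}| = 3.

3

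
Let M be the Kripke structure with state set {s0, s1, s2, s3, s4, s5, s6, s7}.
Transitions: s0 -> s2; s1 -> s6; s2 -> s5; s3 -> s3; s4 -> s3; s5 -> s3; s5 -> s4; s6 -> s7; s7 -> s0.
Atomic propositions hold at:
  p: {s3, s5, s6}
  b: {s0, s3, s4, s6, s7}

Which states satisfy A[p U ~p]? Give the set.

Sat(~p) = {s0, s1, s2, s4, s7}
A[p U ~p]: least fixpoint, start Z0 = Sat(~p) = {s0, s1, s2, s4, s7}, add states in Sat(p) with every successor in Z. Z1 = {s0, s1, s2, s4, s6, s7}; fixed.
Sat(A[p U ~p]) = {s0, s1, s2, s4, s6, s7}

{s0, s1, s2, s4, s6, s7}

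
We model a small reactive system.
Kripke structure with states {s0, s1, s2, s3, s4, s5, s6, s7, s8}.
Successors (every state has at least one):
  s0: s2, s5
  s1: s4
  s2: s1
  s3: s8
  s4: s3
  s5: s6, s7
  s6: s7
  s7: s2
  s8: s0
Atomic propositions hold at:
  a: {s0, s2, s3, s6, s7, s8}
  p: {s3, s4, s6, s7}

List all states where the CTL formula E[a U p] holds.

E[a U p]: least fixpoint, start Z0 = Sat(p) = {s3, s4, s6, s7}, add states in Sat(a) with some successor in Z. Already a fixed point.
Sat(E[a U p]) = {s3, s4, s6, s7}

{s3, s4, s6, s7}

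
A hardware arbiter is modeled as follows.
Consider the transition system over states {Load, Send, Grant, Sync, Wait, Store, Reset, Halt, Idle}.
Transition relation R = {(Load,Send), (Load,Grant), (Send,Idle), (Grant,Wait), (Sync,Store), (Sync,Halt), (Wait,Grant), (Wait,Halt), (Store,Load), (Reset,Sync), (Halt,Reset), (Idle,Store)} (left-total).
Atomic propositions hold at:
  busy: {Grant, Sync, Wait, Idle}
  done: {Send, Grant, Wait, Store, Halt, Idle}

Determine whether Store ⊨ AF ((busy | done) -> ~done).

Sat(busy | done) = {Send, Grant, Sync, Wait, Store, Halt, Idle}
Sat(~done) = {Load, Sync, Reset}
Sat((busy | done) -> ~done) = {Load, Sync, Reset}
AF ((busy | done) -> ~done): least fixpoint, start Z0 = {Load, Sync, Reset}, add states with every successor in Z. Z1 = {Load, Sync, Store, Reset, Halt}; Z2 = {Load, Sync, Store, Reset, Halt, Idle}; Z3 = {Load, Send, Sync, Store, Reset, Halt, Idle}; fixed.
Sat(AF ((busy | done) -> ~done)) = {Load, Send, Sync, Store, Reset, Halt, Idle}
Store ∈ Sat(AF ((busy | done) -> ~done)) = {Load, Send, Sync, Store, Reset, Halt, Idle}, so the formula holds at Store.

Yes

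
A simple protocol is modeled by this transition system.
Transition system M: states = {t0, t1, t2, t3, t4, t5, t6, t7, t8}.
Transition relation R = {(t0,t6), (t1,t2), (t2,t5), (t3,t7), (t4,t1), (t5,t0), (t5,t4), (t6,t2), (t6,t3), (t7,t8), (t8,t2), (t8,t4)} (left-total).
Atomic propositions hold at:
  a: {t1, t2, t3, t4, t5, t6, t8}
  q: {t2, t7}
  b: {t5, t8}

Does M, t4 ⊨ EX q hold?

Sat(EX q) = {s : some successor in {t2, t7}} = {t1, t3, t6, t8}
t4 ∉ Sat(EX q) = {t1, t3, t6, t8}, so the formula does not hold at t4.

No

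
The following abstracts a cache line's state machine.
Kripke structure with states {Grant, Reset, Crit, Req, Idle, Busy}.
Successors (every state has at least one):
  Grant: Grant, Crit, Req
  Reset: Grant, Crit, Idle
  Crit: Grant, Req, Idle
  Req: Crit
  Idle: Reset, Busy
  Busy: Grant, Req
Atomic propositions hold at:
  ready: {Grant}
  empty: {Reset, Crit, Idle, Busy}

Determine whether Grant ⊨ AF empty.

No

AF empty: least fixpoint, start Z0 = {Reset, Crit, Idle, Busy}, add states with every successor in Z. Z1 = {Reset, Crit, Req, Idle, Busy}; fixed.
Sat(AF empty) = {Reset, Crit, Req, Idle, Busy}
Grant ∉ Sat(AF empty) = {Reset, Crit, Req, Idle, Busy}, so the formula does not hold at Grant.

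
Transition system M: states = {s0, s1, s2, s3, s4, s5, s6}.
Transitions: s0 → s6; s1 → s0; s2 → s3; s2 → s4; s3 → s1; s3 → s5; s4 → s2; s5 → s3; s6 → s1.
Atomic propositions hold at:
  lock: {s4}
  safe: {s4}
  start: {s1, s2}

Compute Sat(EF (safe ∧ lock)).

{s2, s4}

Sat(safe ∧ lock) = {s4}
EF (safe ∧ lock): least fixpoint, start Z0 = {s4}, add states with some successor in Z. Z1 = {s2, s4}; fixed.
Sat(EF (safe ∧ lock)) = {s2, s4}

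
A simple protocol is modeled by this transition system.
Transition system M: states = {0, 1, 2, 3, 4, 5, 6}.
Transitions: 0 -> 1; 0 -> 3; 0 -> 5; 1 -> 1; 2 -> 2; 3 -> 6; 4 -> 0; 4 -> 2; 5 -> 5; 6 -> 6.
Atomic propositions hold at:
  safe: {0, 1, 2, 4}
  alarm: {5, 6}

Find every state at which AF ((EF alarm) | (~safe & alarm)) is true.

{0, 3, 4, 5, 6}

EF alarm: least fixpoint, start Z0 = {5, 6}, add states with some successor in Z. Z1 = {0, 3, 5, 6}; Z2 = {0, 3, 4, 5, 6}; fixed.
Sat(EF alarm) = {0, 3, 4, 5, 6}
Sat(~safe) = {3, 5, 6}
Sat(~safe & alarm) = {5, 6}
Sat((EF alarm) | (~safe & alarm)) = {0, 3, 4, 5, 6}
AF ((EF alarm) | (~safe & alarm)): least fixpoint, start Z0 = {0, 3, 4, 5, 6}, add states with every successor in Z. Already a fixed point.
Sat(AF ((EF alarm) | (~safe & alarm))) = {0, 3, 4, 5, 6}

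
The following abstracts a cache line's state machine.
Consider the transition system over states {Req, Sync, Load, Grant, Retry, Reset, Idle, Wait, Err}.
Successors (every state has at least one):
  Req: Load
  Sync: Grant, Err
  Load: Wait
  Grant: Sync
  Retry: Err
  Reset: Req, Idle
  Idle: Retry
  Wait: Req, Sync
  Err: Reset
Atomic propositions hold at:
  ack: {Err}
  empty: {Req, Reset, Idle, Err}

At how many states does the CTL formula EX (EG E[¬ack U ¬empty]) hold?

Sat(¬ack) = {Req, Sync, Load, Grant, Retry, Reset, Idle, Wait}
Sat(¬empty) = {Sync, Load, Grant, Retry, Wait}
E[¬ack U ¬empty]: least fixpoint, start Z0 = Sat(¬empty) = {Sync, Load, Grant, Retry, Wait}, add states in Sat(¬ack) with some successor in Z. Z1 = {Req, Sync, Load, Grant, Retry, Idle, Wait}; Z2 = {Req, Sync, Load, Grant, Retry, Reset, Idle, Wait}; fixed.
Sat(E[¬ack U ¬empty]) = {Req, Sync, Load, Grant, Retry, Reset, Idle, Wait}
EG E[¬ack U ¬empty]: greatest fixpoint, start Z0 = {Req, Sync, Load, Grant, Retry, Reset, Idle, Wait}, keep only states in Sat with some successor in Z. Z1 = {Req, Sync, Load, Grant, Reset, Idle, Wait}; Z2 = {Req, Sync, Load, Grant, Reset, Wait}; fixed.
Sat(EG E[¬ack U ¬empty]) = {Req, Sync, Load, Grant, Reset, Wait}
Sat(EX (EG E[¬ack U ¬empty])) = {s : some successor in {Req, Sync, Load, Grant, Reset, Wait}} = {Req, Sync, Load, Grant, Reset, Wait, Err}
|Sat(EX (EG E[¬ack U ¬empty]))| = |{Req, Sync, Load, Grant, Reset, Wait, Err}| = 7.

7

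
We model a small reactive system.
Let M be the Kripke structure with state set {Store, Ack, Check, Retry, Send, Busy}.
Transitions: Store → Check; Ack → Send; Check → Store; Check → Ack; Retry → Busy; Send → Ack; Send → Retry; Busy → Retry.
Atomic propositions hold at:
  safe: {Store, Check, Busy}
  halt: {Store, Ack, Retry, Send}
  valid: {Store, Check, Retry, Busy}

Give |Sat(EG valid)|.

4

EG valid: greatest fixpoint, start Z0 = {Store, Check, Retry, Busy}, keep only states in Sat with some successor in Z. Already a fixed point.
Sat(EG valid) = {Store, Check, Retry, Busy}
|Sat(EG valid)| = |{Store, Check, Retry, Busy}| = 4.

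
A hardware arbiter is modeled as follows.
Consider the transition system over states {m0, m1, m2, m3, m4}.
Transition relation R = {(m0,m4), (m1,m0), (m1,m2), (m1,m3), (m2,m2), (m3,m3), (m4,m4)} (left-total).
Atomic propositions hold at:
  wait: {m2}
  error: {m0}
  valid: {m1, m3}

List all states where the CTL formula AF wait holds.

AF wait: least fixpoint, start Z0 = {m2}, add states with every successor in Z. Already a fixed point.
Sat(AF wait) = {m2}

{m2}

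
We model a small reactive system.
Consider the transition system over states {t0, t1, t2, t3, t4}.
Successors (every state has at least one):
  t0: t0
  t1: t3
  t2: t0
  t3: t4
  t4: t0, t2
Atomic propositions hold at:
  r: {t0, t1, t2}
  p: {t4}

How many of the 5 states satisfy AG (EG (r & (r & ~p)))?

Sat(~p) = {t0, t1, t2, t3}
Sat(r & ~p) = {t0, t1, t2}
Sat(r & (r & ~p)) = {t0, t1, t2}
EG (r & (r & ~p)): greatest fixpoint, start Z0 = {t0, t1, t2}, keep only states in Sat with some successor in Z. Z1 = {t0, t2}; fixed.
Sat(EG (r & (r & ~p))) = {t0, t2}
AG (EG (r & (r & ~p))): greatest fixpoint, start Z0 = {t0, t2}, keep only states in Sat with every successor in Z. Already a fixed point.
Sat(AG (EG (r & (r & ~p)))) = {t0, t2}
|Sat(AG (EG (r & (r & ~p))))| = |{t0, t2}| = 2.

2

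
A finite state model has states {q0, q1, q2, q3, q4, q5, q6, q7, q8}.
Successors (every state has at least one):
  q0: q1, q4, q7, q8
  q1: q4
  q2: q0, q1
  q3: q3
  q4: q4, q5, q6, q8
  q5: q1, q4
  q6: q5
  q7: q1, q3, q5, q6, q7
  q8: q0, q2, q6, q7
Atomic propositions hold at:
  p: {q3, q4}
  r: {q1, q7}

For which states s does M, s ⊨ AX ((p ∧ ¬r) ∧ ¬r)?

{q1, q3}

Sat(¬r) = {q0, q2, q3, q4, q5, q6, q8}
Sat(p ∧ ¬r) = {q3, q4}
Sat((p ∧ ¬r) ∧ ¬r) = {q3, q4}
Sat(AX ((p ∧ ¬r) ∧ ¬r)) = {s : every successor in {q3, q4}} = {q1, q3}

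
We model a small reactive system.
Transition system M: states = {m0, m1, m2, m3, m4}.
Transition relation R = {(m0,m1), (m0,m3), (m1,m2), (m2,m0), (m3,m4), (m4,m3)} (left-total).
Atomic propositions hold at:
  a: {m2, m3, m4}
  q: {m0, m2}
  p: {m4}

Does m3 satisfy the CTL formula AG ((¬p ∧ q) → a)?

Sat(¬p) = {m0, m1, m2, m3}
Sat(¬p ∧ q) = {m0, m2}
Sat((¬p ∧ q) → a) = {m1, m2, m3, m4}
AG ((¬p ∧ q) → a): greatest fixpoint, start Z0 = {m1, m2, m3, m4}, keep only states in Sat with every successor in Z. Z1 = {m1, m3, m4}; Z2 = {m3, m4}; fixed.
Sat(AG ((¬p ∧ q) → a)) = {m3, m4}
m3 ∈ Sat(AG ((¬p ∧ q) → a)) = {m3, m4}, so the formula holds at m3.

Yes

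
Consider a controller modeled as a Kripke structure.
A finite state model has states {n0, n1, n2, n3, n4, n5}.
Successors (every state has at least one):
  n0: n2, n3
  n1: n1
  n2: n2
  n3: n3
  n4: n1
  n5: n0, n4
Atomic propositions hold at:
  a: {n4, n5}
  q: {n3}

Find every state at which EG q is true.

{n3}

EG q: greatest fixpoint, start Z0 = {n3}, keep only states in Sat with some successor in Z. Already a fixed point.
Sat(EG q) = {n3}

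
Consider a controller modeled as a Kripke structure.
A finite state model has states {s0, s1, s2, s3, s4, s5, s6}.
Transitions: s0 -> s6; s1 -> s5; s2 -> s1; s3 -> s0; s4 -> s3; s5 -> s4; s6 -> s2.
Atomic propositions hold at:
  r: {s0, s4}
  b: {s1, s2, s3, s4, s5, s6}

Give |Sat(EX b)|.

6

Sat(EX b) = {s : some successor in {s1, s2, s3, s4, s5, s6}} = {s0, s1, s2, s4, s5, s6}
|Sat(EX b)| = |{s0, s1, s2, s4, s5, s6}| = 6.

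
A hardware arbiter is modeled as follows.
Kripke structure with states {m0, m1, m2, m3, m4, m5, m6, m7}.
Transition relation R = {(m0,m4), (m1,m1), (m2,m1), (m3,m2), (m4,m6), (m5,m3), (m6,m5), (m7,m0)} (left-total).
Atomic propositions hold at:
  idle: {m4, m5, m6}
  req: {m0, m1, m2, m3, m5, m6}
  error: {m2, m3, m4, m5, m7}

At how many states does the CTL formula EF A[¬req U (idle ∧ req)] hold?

5

Sat(¬req) = {m4, m7}
Sat(idle ∧ req) = {m5, m6}
A[¬req U (idle ∧ req)]: least fixpoint, start Z0 = Sat((idle ∧ req)) = {m5, m6}, add states in Sat(¬req) with every successor in Z. Z1 = {m4, m5, m6}; fixed.
Sat(A[¬req U (idle ∧ req)]) = {m4, m5, m6}
EF A[¬req U (idle ∧ req)]: least fixpoint, start Z0 = {m4, m5, m6}, add states with some successor in Z. Z1 = {m0, m4, m5, m6}; Z2 = {m0, m4, m5, m6, m7}; fixed.
Sat(EF A[¬req U (idle ∧ req)]) = {m0, m4, m5, m6, m7}
|Sat(EF A[¬req U (idle ∧ req)])| = |{m0, m4, m5, m6, m7}| = 5.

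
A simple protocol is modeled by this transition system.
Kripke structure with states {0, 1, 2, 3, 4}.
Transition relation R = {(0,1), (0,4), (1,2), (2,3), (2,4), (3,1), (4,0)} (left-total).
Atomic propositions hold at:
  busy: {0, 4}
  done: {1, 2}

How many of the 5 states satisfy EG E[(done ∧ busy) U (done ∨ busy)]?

4

Sat(done ∧ busy) = ∅
Sat(done ∨ busy) = {0, 1, 2, 4}
E[(done ∧ busy) U (done ∨ busy)]: least fixpoint, start Z0 = Sat((done ∨ busy)) = {0, 1, 2, 4}, add states in Sat(done ∧ busy) with some successor in Z. Already a fixed point.
Sat(E[(done ∧ busy) U (done ∨ busy)]) = {0, 1, 2, 4}
EG E[(done ∧ busy) U (done ∨ busy)]: greatest fixpoint, start Z0 = {0, 1, 2, 4}, keep only states in Sat with some successor in Z. Already a fixed point.
Sat(EG E[(done ∧ busy) U (done ∨ busy)]) = {0, 1, 2, 4}
|Sat(EG E[(done ∧ busy) U (done ∨ busy)])| = |{0, 1, 2, 4}| = 4.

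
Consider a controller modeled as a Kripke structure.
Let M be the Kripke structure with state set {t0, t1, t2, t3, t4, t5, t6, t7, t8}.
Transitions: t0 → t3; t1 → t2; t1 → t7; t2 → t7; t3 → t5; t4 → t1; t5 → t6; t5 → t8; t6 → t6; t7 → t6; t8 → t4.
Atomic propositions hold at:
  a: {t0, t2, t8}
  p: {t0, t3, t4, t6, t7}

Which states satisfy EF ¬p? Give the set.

Sat(¬p) = {t1, t2, t5, t8}
EF ¬p: least fixpoint, start Z0 = {t1, t2, t5, t8}, add states with some successor in Z. Z1 = {t1, t2, t3, t4, t5, t8}; Z2 = {t0, t1, t2, t3, t4, t5, t8}; fixed.
Sat(EF ¬p) = {t0, t1, t2, t3, t4, t5, t8}

{t0, t1, t2, t3, t4, t5, t8}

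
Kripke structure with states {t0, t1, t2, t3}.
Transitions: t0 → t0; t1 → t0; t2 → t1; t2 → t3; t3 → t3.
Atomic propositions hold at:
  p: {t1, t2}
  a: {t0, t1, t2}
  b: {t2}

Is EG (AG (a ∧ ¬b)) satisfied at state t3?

Sat(¬b) = {t0, t1, t3}
Sat(a ∧ ¬b) = {t0, t1}
AG (a ∧ ¬b): greatest fixpoint, start Z0 = {t0, t1}, keep only states in Sat with every successor in Z. Already a fixed point.
Sat(AG (a ∧ ¬b)) = {t0, t1}
EG (AG (a ∧ ¬b)): greatest fixpoint, start Z0 = {t0, t1}, keep only states in Sat with some successor in Z. Already a fixed point.
Sat(EG (AG (a ∧ ¬b))) = {t0, t1}
t3 ∉ Sat(EG (AG (a ∧ ¬b))) = {t0, t1}, so the formula does not hold at t3.

No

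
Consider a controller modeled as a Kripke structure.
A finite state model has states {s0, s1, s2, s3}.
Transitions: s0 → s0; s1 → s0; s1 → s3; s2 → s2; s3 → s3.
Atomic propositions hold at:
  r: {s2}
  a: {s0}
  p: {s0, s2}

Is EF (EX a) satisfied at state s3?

No

Sat(EX a) = {s : some successor in {s0}} = {s0, s1}
EF (EX a): least fixpoint, start Z0 = {s0, s1}, add states with some successor in Z. Already a fixed point.
Sat(EF (EX a)) = {s0, s1}
s3 ∉ Sat(EF (EX a)) = {s0, s1}, so the formula does not hold at s3.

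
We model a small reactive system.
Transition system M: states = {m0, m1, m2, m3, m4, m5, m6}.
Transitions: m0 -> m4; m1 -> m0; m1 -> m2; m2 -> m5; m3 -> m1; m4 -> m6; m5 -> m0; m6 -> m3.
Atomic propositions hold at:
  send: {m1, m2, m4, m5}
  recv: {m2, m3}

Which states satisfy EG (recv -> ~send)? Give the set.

Sat(~send) = {m0, m3, m6}
Sat(recv -> ~send) = {m0, m1, m3, m4, m5, m6}
EG (recv -> ~send): greatest fixpoint, start Z0 = {m0, m1, m3, m4, m5, m6}, keep only states in Sat with some successor in Z. Already a fixed point.
Sat(EG (recv -> ~send)) = {m0, m1, m3, m4, m5, m6}

{m0, m1, m3, m4, m5, m6}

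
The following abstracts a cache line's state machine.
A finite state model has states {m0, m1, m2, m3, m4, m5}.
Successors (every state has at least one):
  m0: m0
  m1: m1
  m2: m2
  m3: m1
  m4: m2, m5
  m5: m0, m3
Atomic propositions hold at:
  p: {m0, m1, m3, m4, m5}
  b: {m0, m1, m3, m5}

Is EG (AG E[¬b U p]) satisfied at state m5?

Sat(¬b) = {m2, m4}
E[¬b U p]: least fixpoint, start Z0 = Sat(p) = {m0, m1, m3, m4, m5}, add states in Sat(¬b) with some successor in Z. Already a fixed point.
Sat(E[¬b U p]) = {m0, m1, m3, m4, m5}
AG E[¬b U p]: greatest fixpoint, start Z0 = {m0, m1, m3, m4, m5}, keep only states in Sat with every successor in Z. Z1 = {m0, m1, m3, m5}; fixed.
Sat(AG E[¬b U p]) = {m0, m1, m3, m5}
EG (AG E[¬b U p]): greatest fixpoint, start Z0 = {m0, m1, m3, m5}, keep only states in Sat with some successor in Z. Already a fixed point.
Sat(EG (AG E[¬b U p])) = {m0, m1, m3, m5}
m5 ∈ Sat(EG (AG E[¬b U p])) = {m0, m1, m3, m5}, so the formula holds at m5.

Yes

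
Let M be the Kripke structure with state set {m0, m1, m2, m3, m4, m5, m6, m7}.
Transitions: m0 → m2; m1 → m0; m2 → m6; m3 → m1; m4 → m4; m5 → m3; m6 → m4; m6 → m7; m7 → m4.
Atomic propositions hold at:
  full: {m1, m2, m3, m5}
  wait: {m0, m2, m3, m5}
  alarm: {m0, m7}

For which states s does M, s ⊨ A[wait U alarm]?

{m0, m7}

A[wait U alarm]: least fixpoint, start Z0 = Sat(alarm) = {m0, m7}, add states in Sat(wait) with every successor in Z. Already a fixed point.
Sat(A[wait U alarm]) = {m0, m7}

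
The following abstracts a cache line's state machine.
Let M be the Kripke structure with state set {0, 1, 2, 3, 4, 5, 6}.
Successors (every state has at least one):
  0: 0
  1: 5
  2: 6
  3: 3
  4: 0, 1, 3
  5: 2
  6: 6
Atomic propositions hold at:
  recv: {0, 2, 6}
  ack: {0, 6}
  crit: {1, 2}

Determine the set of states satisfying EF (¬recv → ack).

Sat(¬recv) = {1, 3, 4, 5}
Sat(¬recv → ack) = {0, 2, 6}
EF (¬recv → ack): least fixpoint, start Z0 = {0, 2, 6}, add states with some successor in Z. Z1 = {0, 2, 4, 5, 6}; Z2 = {0, 1, 2, 4, 5, 6}; fixed.
Sat(EF (¬recv → ack)) = {0, 1, 2, 4, 5, 6}

{0, 1, 2, 4, 5, 6}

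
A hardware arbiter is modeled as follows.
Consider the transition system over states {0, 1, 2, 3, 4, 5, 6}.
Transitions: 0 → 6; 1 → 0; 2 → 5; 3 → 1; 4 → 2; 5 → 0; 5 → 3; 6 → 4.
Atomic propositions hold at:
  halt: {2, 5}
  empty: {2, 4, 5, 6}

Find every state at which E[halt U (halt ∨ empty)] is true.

Sat(halt ∨ empty) = {2, 4, 5, 6}
E[halt U (halt ∨ empty)]: least fixpoint, start Z0 = Sat((halt ∨ empty)) = {2, 4, 5, 6}, add states in Sat(halt) with some successor in Z. Already a fixed point.
Sat(E[halt U (halt ∨ empty)]) = {2, 4, 5, 6}

{2, 4, 5, 6}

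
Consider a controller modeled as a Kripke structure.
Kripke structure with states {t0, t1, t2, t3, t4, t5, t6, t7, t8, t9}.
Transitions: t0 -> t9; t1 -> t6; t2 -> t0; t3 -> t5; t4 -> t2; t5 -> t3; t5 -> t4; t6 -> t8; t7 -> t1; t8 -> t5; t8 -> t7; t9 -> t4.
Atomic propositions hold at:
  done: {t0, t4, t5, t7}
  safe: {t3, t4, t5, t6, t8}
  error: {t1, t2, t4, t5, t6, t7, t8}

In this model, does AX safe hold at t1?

Sat(AX safe) = {s : every successor in {t3, t4, t5, t6, t8}} = {t1, t3, t5, t6, t9}
t1 ∈ Sat(AX safe) = {t1, t3, t5, t6, t9}, so the formula holds at t1.

Yes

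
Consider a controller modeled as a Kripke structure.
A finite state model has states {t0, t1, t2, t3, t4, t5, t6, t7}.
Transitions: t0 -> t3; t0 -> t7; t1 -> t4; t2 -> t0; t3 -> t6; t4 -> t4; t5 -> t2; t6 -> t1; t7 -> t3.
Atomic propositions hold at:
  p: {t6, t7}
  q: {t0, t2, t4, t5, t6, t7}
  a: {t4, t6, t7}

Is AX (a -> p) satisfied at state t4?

No

Sat(a -> p) = {t0, t1, t2, t3, t5, t6, t7}
Sat(AX (a -> p)) = {s : every successor in {t0, t1, t2, t3, t5, t6, t7}} = {t0, t2, t3, t5, t6, t7}
t4 ∉ Sat(AX (a -> p)) = {t0, t2, t3, t5, t6, t7}, so the formula does not hold at t4.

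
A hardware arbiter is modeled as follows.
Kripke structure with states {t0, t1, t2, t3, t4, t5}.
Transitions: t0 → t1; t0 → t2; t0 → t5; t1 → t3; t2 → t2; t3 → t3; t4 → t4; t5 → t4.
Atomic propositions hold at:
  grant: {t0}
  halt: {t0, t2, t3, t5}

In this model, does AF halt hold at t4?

AF halt: least fixpoint, start Z0 = {t0, t2, t3, t5}, add states with every successor in Z. Z1 = {t0, t1, t2, t3, t5}; fixed.
Sat(AF halt) = {t0, t1, t2, t3, t5}
t4 ∉ Sat(AF halt) = {t0, t1, t2, t3, t5}, so the formula does not hold at t4.

No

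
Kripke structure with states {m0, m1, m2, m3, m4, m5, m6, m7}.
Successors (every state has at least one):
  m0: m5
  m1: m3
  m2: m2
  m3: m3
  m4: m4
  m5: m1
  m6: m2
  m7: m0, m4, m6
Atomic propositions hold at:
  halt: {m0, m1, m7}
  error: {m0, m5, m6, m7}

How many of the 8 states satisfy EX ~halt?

Sat(~halt) = {m2, m3, m4, m5, m6}
Sat(EX ~halt) = {s : some successor in {m2, m3, m4, m5, m6}} = {m0, m1, m2, m3, m4, m6, m7}
|Sat(EX ~halt)| = |{m0, m1, m2, m3, m4, m6, m7}| = 7.

7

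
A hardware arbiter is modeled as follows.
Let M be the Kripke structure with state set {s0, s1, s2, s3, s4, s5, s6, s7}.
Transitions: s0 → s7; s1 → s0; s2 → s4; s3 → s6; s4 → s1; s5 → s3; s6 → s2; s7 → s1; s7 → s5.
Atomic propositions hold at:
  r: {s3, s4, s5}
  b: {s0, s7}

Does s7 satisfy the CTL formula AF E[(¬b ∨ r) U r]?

Sat(¬b) = {s1, s2, s3, s4, s5, s6}
Sat(¬b ∨ r) = {s1, s2, s3, s4, s5, s6}
E[(¬b ∨ r) U r]: least fixpoint, start Z0 = Sat(r) = {s3, s4, s5}, add states in Sat(¬b ∨ r) with some successor in Z. Z1 = {s2, s3, s4, s5}; Z2 = {s2, s3, s4, s5, s6}; fixed.
Sat(E[(¬b ∨ r) U r]) = {s2, s3, s4, s5, s6}
AF E[(¬b ∨ r) U r]: least fixpoint, start Z0 = {s2, s3, s4, s5, s6}, add states with every successor in Z. Already a fixed point.
Sat(AF E[(¬b ∨ r) U r]) = {s2, s3, s4, s5, s6}
s7 ∉ Sat(AF E[(¬b ∨ r) U r]) = {s2, s3, s4, s5, s6}, so the formula does not hold at s7.

No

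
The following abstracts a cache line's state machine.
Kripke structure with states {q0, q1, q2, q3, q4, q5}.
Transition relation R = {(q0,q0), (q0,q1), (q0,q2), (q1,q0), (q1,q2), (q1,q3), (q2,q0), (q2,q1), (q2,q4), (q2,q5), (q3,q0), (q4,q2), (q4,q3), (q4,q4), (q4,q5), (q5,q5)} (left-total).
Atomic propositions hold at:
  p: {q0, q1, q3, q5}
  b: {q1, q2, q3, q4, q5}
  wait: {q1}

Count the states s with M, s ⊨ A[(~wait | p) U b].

Sat(~wait) = {q0, q2, q3, q4, q5}
Sat(~wait | p) = {q0, q1, q2, q3, q4, q5}
A[(~wait | p) U b]: least fixpoint, start Z0 = Sat(b) = {q1, q2, q3, q4, q5}, add states in Sat(~wait | p) with every successor in Z. Already a fixed point.
Sat(A[(~wait | p) U b]) = {q1, q2, q3, q4, q5}
|Sat(A[(~wait | p) U b])| = |{q1, q2, q3, q4, q5}| = 5.

5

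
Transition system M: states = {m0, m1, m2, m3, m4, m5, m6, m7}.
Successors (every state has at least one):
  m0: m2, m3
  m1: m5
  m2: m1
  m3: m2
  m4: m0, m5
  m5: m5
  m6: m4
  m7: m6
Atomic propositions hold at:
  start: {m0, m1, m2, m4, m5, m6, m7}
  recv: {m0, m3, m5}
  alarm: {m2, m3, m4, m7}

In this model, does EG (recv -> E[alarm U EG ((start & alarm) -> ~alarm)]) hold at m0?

Sat(start & alarm) = {m2, m4, m7}
Sat(~alarm) = {m0, m1, m5, m6}
Sat((start & alarm) -> ~alarm) = {m0, m1, m3, m5, m6}
EG ((start & alarm) -> ~alarm): greatest fixpoint, start Z0 = {m0, m1, m3, m5, m6}, keep only states in Sat with some successor in Z. Z1 = {m0, m1, m5}; Z2 = {m1, m5}; fixed.
Sat(EG ((start & alarm) -> ~alarm)) = {m1, m5}
E[alarm U EG ((start & alarm) -> ~alarm)]: least fixpoint, start Z0 = Sat(EG ((start & alarm) -> ~alarm)) = {m1, m5}, add states in Sat(alarm) with some successor in Z. Z1 = {m1, m2, m4, m5}; Z2 = {m1, m2, m3, m4, m5}; fixed.
Sat(E[alarm U EG ((start & alarm) -> ~alarm)]) = {m1, m2, m3, m4, m5}
Sat(recv -> E[alarm U EG ((start & alarm) -> ~alarm)]) = {m1, m2, m3, m4, m5, m6, m7}
EG (recv -> E[alarm U EG ((start & alarm) -> ~alarm)]): greatest fixpoint, start Z0 = {m1, m2, m3, m4, m5, m6, m7}, keep only states in Sat with some successor in Z. Already a fixed point.
Sat(EG (recv -> E[alarm U EG ((start & alarm) -> ~alarm)])) = {m1, m2, m3, m4, m5, m6, m7}
m0 ∉ Sat(EG (recv -> E[alarm U EG ((start & alarm) -> ~alarm)])) = {m1, m2, m3, m4, m5, m6, m7}, so the formula does not hold at m0.

No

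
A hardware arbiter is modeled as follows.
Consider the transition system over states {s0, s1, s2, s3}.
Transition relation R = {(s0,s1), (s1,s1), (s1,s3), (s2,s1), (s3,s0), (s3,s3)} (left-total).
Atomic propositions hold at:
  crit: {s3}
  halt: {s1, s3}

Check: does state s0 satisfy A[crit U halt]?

No

A[crit U halt]: least fixpoint, start Z0 = Sat(halt) = {s1, s3}, add states in Sat(crit) with every successor in Z. Already a fixed point.
Sat(A[crit U halt]) = {s1, s3}
s0 ∉ Sat(A[crit U halt]) = {s1, s3}, so the formula does not hold at s0.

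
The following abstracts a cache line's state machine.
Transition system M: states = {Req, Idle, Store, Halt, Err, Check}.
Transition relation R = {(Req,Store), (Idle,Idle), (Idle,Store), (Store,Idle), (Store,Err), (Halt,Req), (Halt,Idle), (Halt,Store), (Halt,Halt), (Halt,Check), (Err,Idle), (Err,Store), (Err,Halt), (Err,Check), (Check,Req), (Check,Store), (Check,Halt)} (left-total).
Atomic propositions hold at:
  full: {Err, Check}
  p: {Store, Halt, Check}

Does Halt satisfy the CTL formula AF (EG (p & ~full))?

Sat(~full) = {Req, Idle, Store, Halt}
Sat(p & ~full) = {Store, Halt}
EG (p & ~full): greatest fixpoint, start Z0 = {Store, Halt}, keep only states in Sat with some successor in Z. Z1 = {Halt}; fixed.
Sat(EG (p & ~full)) = {Halt}
AF (EG (p & ~full)): least fixpoint, start Z0 = {Halt}, add states with every successor in Z. Already a fixed point.
Sat(AF (EG (p & ~full))) = {Halt}
Halt ∈ Sat(AF (EG (p & ~full))) = {Halt}, so the formula holds at Halt.

Yes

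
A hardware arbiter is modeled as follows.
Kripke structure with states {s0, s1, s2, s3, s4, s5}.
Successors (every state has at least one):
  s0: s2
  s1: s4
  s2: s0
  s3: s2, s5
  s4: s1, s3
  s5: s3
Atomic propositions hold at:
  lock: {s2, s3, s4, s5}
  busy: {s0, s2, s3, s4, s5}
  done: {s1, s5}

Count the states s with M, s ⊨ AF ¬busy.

Sat(¬busy) = {s1}
AF ¬busy: least fixpoint, start Z0 = {s1}, add states with every successor in Z. Already a fixed point.
Sat(AF ¬busy) = {s1}
|Sat(AF ¬busy)| = |{s1}| = 1.

1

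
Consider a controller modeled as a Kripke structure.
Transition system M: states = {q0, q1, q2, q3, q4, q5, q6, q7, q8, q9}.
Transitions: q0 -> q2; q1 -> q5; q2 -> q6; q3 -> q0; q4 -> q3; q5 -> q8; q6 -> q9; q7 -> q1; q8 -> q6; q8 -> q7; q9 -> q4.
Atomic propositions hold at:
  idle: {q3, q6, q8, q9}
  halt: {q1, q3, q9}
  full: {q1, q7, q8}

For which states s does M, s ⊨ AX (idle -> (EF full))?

EF full: least fixpoint, start Z0 = {q1, q7, q8}, add states with some successor in Z. Z1 = {q1, q5, q7, q8}; fixed.
Sat(EF full) = {q1, q5, q7, q8}
Sat(idle -> (EF full)) = {q0, q1, q2, q4, q5, q7, q8}
Sat(AX (idle -> (EF full))) = {s : every successor in {q0, q1, q2, q4, q5, q7, q8}} = {q0, q1, q3, q5, q7, q9}

{q0, q1, q3, q5, q7, q9}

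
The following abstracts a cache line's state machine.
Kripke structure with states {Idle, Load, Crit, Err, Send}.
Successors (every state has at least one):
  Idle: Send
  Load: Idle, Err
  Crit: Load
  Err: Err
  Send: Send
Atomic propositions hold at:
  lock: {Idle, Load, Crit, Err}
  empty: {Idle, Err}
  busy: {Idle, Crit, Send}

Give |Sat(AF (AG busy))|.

AG busy: greatest fixpoint, start Z0 = {Idle, Crit, Send}, keep only states in Sat with every successor in Z. Z1 = {Idle, Send}; fixed.
Sat(AG busy) = {Idle, Send}
AF (AG busy): least fixpoint, start Z0 = {Idle, Send}, add states with every successor in Z. Already a fixed point.
Sat(AF (AG busy)) = {Idle, Send}
|Sat(AF (AG busy))| = |{Idle, Send}| = 2.

2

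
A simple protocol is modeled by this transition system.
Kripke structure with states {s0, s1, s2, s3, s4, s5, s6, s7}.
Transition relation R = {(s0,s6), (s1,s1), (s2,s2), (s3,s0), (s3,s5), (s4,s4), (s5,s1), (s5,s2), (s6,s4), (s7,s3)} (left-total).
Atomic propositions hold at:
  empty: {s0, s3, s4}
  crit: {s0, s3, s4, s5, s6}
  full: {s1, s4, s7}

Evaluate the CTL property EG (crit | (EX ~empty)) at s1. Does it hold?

Yes

Sat(~empty) = {s1, s2, s5, s6, s7}
Sat(EX ~empty) = {s : some successor in {s1, s2, s5, s6, s7}} = {s0, s1, s2, s3, s5}
Sat(crit | (EX ~empty)) = {s0, s1, s2, s3, s4, s5, s6}
EG (crit | (EX ~empty)): greatest fixpoint, start Z0 = {s0, s1, s2, s3, s4, s5, s6}, keep only states in Sat with some successor in Z. Already a fixed point.
Sat(EG (crit | (EX ~empty))) = {s0, s1, s2, s3, s4, s5, s6}
s1 ∈ Sat(EG (crit | (EX ~empty))) = {s0, s1, s2, s3, s4, s5, s6}, so the formula holds at s1.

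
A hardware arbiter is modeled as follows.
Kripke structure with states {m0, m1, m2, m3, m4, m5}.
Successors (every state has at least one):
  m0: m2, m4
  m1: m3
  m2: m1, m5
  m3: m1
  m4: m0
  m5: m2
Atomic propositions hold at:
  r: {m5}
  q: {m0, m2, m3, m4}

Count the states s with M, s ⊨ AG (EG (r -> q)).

Sat(r -> q) = {m0, m1, m2, m3, m4}
EG (r -> q): greatest fixpoint, start Z0 = {m0, m1, m2, m3, m4}, keep only states in Sat with some successor in Z. Already a fixed point.
Sat(EG (r -> q)) = {m0, m1, m2, m3, m4}
AG (EG (r -> q)): greatest fixpoint, start Z0 = {m0, m1, m2, m3, m4}, keep only states in Sat with every successor in Z. Z1 = {m0, m1, m3, m4}; Z2 = {m1, m3, m4}; Z3 = {m1, m3}; fixed.
Sat(AG (EG (r -> q))) = {m1, m3}
|Sat(AG (EG (r -> q)))| = |{m1, m3}| = 2.

2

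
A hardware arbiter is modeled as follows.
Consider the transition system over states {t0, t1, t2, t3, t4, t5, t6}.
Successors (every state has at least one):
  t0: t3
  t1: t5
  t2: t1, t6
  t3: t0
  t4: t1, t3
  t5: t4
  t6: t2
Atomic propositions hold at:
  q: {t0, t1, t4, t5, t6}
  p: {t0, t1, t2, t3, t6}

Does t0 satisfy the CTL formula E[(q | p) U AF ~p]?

No

Sat(q | p) = {t0, t1, t2, t3, t4, t5, t6}
Sat(~p) = {t4, t5}
AF ~p: least fixpoint, start Z0 = {t4, t5}, add states with every successor in Z. Z1 = {t1, t4, t5}; fixed.
Sat(AF ~p) = {t1, t4, t5}
E[(q | p) U AF ~p]: least fixpoint, start Z0 = Sat(AF ~p) = {t1, t4, t5}, add states in Sat(q | p) with some successor in Z. Z1 = {t1, t2, t4, t5}; Z2 = {t1, t2, t4, t5, t6}; fixed.
Sat(E[(q | p) U AF ~p]) = {t1, t2, t4, t5, t6}
t0 ∉ Sat(E[(q | p) U AF ~p]) = {t1, t2, t4, t5, t6}, so the formula does not hold at t0.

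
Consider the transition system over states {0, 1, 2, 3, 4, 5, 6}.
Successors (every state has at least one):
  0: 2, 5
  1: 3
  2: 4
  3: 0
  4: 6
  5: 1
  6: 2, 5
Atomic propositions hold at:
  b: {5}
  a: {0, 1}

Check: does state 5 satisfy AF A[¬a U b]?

Yes

Sat(¬a) = {2, 3, 4, 5, 6}
A[¬a U b]: least fixpoint, start Z0 = Sat(b) = {5}, add states in Sat(¬a) with every successor in Z. Already a fixed point.
Sat(A[¬a U b]) = {5}
AF A[¬a U b]: least fixpoint, start Z0 = {5}, add states with every successor in Z. Already a fixed point.
Sat(AF A[¬a U b]) = {5}
5 ∈ Sat(AF A[¬a U b]) = {5}, so the formula holds at 5.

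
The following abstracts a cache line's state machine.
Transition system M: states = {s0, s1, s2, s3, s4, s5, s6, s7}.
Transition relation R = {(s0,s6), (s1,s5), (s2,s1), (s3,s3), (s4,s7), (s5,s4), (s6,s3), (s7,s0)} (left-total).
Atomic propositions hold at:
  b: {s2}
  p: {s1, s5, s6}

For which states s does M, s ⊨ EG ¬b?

{s0, s1, s3, s4, s5, s6, s7}

Sat(¬b) = {s0, s1, s3, s4, s5, s6, s7}
EG ¬b: greatest fixpoint, start Z0 = {s0, s1, s3, s4, s5, s6, s7}, keep only states in Sat with some successor in Z. Already a fixed point.
Sat(EG ¬b) = {s0, s1, s3, s4, s5, s6, s7}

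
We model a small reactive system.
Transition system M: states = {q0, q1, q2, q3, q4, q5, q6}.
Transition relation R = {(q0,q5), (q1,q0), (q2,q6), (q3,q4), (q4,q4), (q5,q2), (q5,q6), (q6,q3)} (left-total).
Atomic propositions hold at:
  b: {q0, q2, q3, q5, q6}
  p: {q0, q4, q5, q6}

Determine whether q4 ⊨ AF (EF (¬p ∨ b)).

No

Sat(¬p) = {q1, q2, q3}
Sat(¬p ∨ b) = {q0, q1, q2, q3, q5, q6}
EF (¬p ∨ b): least fixpoint, start Z0 = {q0, q1, q2, q3, q5, q6}, add states with some successor in Z. Already a fixed point.
Sat(EF (¬p ∨ b)) = {q0, q1, q2, q3, q5, q6}
AF (EF (¬p ∨ b)): least fixpoint, start Z0 = {q0, q1, q2, q3, q5, q6}, add states with every successor in Z. Already a fixed point.
Sat(AF (EF (¬p ∨ b))) = {q0, q1, q2, q3, q5, q6}
q4 ∉ Sat(AF (EF (¬p ∨ b))) = {q0, q1, q2, q3, q5, q6}, so the formula does not hold at q4.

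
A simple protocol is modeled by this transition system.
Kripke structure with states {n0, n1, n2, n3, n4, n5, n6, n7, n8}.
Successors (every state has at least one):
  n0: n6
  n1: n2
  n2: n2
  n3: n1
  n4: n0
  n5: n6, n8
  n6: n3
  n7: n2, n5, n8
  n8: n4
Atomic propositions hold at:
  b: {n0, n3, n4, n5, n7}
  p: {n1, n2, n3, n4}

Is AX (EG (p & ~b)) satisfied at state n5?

No

Sat(~b) = {n1, n2, n6, n8}
Sat(p & ~b) = {n1, n2}
EG (p & ~b): greatest fixpoint, start Z0 = {n1, n2}, keep only states in Sat with some successor in Z. Already a fixed point.
Sat(EG (p & ~b)) = {n1, n2}
Sat(AX (EG (p & ~b))) = {s : every successor in {n1, n2}} = {n1, n2, n3}
n5 ∉ Sat(AX (EG (p & ~b))) = {n1, n2, n3}, so the formula does not hold at n5.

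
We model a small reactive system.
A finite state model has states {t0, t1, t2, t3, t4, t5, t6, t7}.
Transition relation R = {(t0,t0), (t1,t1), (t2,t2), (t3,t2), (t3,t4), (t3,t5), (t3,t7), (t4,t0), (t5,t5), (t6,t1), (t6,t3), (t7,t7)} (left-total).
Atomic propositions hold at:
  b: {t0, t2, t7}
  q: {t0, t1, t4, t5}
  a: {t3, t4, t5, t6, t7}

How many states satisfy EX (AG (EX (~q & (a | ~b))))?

2

Sat(~q) = {t2, t3, t6, t7}
Sat(~b) = {t1, t3, t4, t5, t6}
Sat(a | ~b) = {t1, t3, t4, t5, t6, t7}
Sat(~q & (a | ~b)) = {t3, t6, t7}
Sat(EX (~q & (a | ~b))) = {s : some successor in {t3, t6, t7}} = {t3, t6, t7}
AG (EX (~q & (a | ~b))): greatest fixpoint, start Z0 = {t3, t6, t7}, keep only states in Sat with every successor in Z. Z1 = {t7}; fixed.
Sat(AG (EX (~q & (a | ~b)))) = {t7}
Sat(EX (AG (EX (~q & (a | ~b))))) = {s : some successor in {t7}} = {t3, t7}
|Sat(EX (AG (EX (~q & (a | ~b)))))| = |{t3, t7}| = 2.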